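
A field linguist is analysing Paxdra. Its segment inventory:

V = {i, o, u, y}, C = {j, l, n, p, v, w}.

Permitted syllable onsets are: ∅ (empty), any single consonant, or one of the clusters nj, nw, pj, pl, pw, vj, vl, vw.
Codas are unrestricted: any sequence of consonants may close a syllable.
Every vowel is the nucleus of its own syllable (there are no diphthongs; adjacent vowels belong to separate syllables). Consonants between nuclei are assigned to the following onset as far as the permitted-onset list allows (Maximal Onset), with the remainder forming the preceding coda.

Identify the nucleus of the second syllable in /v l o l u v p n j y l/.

The vowels are o, u, y — 3 nuclei, so 3 syllables.
The second nucleus (vowel 2 from the left) is /u/.

u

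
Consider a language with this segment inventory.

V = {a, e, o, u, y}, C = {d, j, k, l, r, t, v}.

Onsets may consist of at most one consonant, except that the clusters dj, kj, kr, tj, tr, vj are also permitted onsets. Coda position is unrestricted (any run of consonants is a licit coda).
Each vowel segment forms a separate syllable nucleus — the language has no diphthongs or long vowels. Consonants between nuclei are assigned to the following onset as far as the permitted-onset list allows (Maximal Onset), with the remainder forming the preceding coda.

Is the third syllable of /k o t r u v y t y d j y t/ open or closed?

The vowels are o, u, y, y, y — 5 nuclei, so 5 syllables.
V1 /o/ – V2 /u/: /tr/ is a licit onset in full, so it all attaches to the next syllable.
V2 /u/ – V3 /y/: /v/ is a single consonant, so it becomes the next onset.
V3 /y/ – V4 /y/: just /t/ — single C goes to the following onset.
V4 /y/ – V5 /y/: /dj/ is a licit onset in full, so it all attaches to the next syllable.
Putting it together: ko.tru.vy.ty.djyt.
Syllable 3 is /vy/; it ends in its nucleus with no coda, so it is open.

open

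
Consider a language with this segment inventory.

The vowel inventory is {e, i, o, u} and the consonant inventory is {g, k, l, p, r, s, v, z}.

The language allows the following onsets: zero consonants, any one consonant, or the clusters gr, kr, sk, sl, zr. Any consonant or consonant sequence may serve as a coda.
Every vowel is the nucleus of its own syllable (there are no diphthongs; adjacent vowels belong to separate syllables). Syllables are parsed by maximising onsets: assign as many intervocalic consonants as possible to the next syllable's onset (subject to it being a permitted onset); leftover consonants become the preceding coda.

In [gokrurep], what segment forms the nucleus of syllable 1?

Nuclei (vowels): o, u, e → 3 syllables.
The first nucleus (vowel 1 from the left) is /o/.

o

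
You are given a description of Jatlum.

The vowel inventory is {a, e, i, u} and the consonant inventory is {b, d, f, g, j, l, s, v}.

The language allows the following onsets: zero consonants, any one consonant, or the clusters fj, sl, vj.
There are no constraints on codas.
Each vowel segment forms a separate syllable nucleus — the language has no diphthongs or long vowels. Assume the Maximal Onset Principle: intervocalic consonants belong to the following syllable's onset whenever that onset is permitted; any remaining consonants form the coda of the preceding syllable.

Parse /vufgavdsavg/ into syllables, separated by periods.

vuf.gavd.savg

The vowels are u, a, a — 3 nuclei, so 3 syllables.
σ1/σ2 boundary: /fg/ — longest licit onset from the right is /g/, leaving /f/ as coda.
σ2/σ3 boundary: /vds/; trying suffixes from longest down, /s/ is the first permitted one, so coda /vd/ | onset /s/.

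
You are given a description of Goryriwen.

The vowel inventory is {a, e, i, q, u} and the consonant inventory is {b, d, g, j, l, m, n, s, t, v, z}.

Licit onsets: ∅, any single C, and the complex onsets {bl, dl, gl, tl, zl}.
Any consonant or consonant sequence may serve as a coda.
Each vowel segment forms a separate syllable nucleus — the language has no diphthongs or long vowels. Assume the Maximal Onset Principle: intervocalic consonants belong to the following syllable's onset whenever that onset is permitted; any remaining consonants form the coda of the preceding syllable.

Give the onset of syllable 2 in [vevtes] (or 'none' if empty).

The vowels are e, e — 2 nuclei, so 2 syllables.
Between /e/ (V1) and /e/ (V2): /vt/ — longest licit onset from the right is /t/, leaving /v/ as coda.
Syllabification: vev.tes.
Syllable 2 is /tes/: onset /t/, nucleus /e/, coda /s/.

t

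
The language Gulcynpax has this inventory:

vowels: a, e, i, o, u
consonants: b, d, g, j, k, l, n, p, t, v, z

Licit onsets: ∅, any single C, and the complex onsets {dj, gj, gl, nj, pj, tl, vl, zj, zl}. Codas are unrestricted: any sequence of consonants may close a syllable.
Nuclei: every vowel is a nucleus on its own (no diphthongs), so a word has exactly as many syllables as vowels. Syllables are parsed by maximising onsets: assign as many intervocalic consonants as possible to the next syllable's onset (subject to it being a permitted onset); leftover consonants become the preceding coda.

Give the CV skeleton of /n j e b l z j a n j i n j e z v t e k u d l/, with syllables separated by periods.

Nuclei (vowels): e, a, i, e, e, u → 6 syllables.
Between /e/ (V1) and /a/ (V2): /blzj/ splits as /bl/ + /zj/ (/zj/ is the longest suffix that is a licit onset).
Between /a/ (V2) and /i/ (V3): cluster /nj/ — /nj/ is itself a permitted onset, so the whole cluster goes right; preceding coda = ∅.
Between /i/ (V3) and /e/ (V4): cluster /nj/ — /nj/ is itself a permitted onset, so the whole cluster goes right; preceding coda = ∅.
Between /e/ (V4) and /e/ (V5): /zvt/ splits as /zv/ + /t/ (/t/ is the longest suffix that is a licit onset).
Between /e/ (V5) and /u/ (V6): /k/ → onset of the next syllable (single consonants are always licit onsets).
Result: njebl.zja.nji.njezv.te.kudl.
Mapping each syllable to C/V: /njebl/ → CCVCC, /zja/ → CCV, /nji/ → CCV, /njezv/ → CCVCC, /te/ → CV, /kudl/ → CVCC.

CCVCC.CCV.CCV.CCVCC.CV.CVCC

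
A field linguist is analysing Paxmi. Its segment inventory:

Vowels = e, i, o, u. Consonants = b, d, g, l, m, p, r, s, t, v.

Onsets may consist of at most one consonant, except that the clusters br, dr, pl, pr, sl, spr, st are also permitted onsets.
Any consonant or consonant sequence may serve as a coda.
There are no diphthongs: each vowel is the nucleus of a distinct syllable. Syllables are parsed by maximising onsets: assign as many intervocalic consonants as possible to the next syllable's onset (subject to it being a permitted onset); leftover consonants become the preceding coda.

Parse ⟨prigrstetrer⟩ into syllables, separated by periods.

Nuclei (vowels): i, e, e → 3 syllables.
σ1/σ2 boundary: /grst/ — longest licit onset from the right is /st/, leaving /gr/ as coda.
σ2/σ3 boundary: /tr/; trying suffixes from longest down, /r/ is the first permitted one, so coda /t/ | onset /r/.

prigr.stet.rer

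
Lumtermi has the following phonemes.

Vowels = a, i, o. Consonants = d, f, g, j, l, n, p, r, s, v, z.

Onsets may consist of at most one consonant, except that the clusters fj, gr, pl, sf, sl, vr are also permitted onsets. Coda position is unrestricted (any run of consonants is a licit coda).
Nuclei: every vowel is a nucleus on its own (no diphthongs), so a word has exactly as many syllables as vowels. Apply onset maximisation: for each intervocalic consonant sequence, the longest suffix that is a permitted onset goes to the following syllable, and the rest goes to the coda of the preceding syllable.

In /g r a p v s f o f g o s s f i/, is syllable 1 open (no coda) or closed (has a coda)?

Vowels present: a, o, o, i; each is a nucleus, giving 4 syllables.
Between /a/ (V1) and /o/ (V2): /pvsf/; trying suffixes from longest down, /sf/ is the first permitted one, so coda /pv/ | onset /sf/.
Between /o/ (V2) and /o/ (V3): /fg/; trying suffixes from longest down, /g/ is the first permitted one, so coda /f/ | onset /g/.
Between /o/ (V3) and /i/ (V4): cluster /ssf/ — the longest permitted-onset suffix is /sf/; onset = /sf/, preceding coda = /s/.
Result: grapv.sfof.gos.sfi.
Syllable 1 is /grapv/ with coda /pv/, so it is closed.

closed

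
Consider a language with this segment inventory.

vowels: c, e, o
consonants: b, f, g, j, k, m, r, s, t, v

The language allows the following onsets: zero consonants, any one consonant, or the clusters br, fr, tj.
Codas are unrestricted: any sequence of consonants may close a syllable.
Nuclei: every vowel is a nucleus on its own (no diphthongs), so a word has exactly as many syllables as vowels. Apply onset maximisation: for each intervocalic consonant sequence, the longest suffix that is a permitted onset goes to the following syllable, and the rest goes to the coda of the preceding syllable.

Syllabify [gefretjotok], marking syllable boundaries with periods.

Nuclei (vowels): e, e, o, o → 4 syllables.
/e…e/ gap (V1→V2): /fr/ — entire cluster is a permitted onset → onset /fr/, coda ∅.
/e…o/ gap (V2→V3): /tj/ is a licit onset in full, so it all attaches to the next syllable.
/o…o/ gap (V3→V4): /t/ is a single consonant, so it becomes the next onset.

ge.fre.tjo.tok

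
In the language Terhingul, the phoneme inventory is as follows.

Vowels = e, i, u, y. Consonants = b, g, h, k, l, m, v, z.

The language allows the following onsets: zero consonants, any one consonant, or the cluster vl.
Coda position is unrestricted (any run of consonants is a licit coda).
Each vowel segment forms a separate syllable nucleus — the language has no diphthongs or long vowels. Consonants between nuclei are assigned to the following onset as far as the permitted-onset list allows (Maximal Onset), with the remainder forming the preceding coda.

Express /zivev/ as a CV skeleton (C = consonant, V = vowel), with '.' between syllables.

Nuclei (vowels): i, e → 2 syllables.
σ1/σ2 boundary: just /v/ — single C goes to the following onset.
Putting it together: zi.vev.
Mapping each syllable to C/V: /zi/ → CV, /vev/ → CVC.

CV.CVC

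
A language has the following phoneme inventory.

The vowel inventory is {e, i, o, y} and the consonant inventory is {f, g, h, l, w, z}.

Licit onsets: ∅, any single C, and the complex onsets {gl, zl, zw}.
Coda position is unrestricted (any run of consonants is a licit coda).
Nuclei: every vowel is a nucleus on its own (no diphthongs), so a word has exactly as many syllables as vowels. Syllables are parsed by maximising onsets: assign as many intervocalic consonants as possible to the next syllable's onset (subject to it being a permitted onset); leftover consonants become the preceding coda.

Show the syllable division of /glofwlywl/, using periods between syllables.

glofw.lywl

Vowels present: o, y; each is a nucleus, giving 2 syllables.
/o…y/ gap (V1→V2): /fwl/ — longest licit onset from the right is /l/, leaving /fw/ as coda.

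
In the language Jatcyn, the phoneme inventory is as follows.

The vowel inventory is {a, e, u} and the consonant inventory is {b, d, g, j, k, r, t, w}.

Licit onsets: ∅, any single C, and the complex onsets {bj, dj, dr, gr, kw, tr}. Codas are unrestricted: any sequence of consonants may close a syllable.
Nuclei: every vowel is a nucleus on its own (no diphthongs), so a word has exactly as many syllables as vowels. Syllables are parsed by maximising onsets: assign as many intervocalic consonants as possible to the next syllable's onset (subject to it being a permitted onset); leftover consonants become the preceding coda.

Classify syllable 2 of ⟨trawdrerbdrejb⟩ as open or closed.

closed

Vowels present: a, e, e; each is a nucleus, giving 3 syllables.
Between /a/ (V1) and /e/ (V2): /wdr/ splits as /w/ + /dr/ (/dr/ is the longest suffix that is a licit onset).
Between /e/ (V2) and /e/ (V3): /rbdr/ splits as /rb/ + /dr/ (/dr/ is the longest suffix that is a licit onset).
Result: traw.drerb.drejb.
Syllable 2 is /drerb/ with coda /rb/, so it is closed.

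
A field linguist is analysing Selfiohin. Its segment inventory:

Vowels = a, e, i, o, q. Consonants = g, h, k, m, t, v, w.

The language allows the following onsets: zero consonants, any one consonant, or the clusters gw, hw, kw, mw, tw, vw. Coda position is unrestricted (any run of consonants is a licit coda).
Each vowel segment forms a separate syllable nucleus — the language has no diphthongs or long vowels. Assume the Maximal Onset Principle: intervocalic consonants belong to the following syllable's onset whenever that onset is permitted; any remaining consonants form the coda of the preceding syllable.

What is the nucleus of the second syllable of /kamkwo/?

o

The vowels are a, o — 2 nuclei, so 2 syllables.
The second nucleus (vowel 2 from the left) is /o/.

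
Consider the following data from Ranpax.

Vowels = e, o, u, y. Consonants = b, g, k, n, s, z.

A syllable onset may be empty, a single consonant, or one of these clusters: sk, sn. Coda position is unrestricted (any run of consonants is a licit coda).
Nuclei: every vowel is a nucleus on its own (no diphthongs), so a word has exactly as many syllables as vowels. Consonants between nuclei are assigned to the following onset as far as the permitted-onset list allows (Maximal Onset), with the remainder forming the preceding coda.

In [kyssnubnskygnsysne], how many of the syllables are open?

2

Nuclei (vowels): y, u, y, y, e → 5 syllables.
σ1/σ2 boundary: /ssn/ — longest licit onset from the right is /sn/, leaving /s/ as coda.
σ2/σ3 boundary: /bnsk/; trying suffixes from longest down, /sk/ is the first permitted one, so coda /bn/ | onset /sk/.
σ3/σ4 boundary: /gns/ splits as /gn/ + /s/ (/s/ is the longest suffix that is a licit onset).
σ4/σ5 boundary: cluster /sn/ — /sn/ is itself a permitted onset, so the whole cluster goes right; preceding coda = ∅.
So the parse is kys.snubn.skygn.sy.sne.
Classifying each syllable: /kys/ (closed), /snubn/ (closed), /skygn/ (closed), /sy/ (open), /sne/ (open).
Open syllables: 2.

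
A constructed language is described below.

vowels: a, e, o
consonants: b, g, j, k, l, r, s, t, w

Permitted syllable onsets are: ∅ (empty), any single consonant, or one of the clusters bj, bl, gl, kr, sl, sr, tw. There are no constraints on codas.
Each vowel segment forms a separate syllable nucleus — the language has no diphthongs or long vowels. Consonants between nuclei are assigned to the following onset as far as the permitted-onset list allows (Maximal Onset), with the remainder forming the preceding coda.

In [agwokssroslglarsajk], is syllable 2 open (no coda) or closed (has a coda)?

closed

The vowels are a, o, o, a, a — 5 nuclei, so 5 syllables.
/a…o/ gap (V1→V2): cluster /gw/ — the longest permitted-onset suffix is /w/; onset = /w/, preceding coda = /g/.
/o…o/ gap (V2→V3): /kssr/; trying suffixes from longest down, /sr/ is the first permitted one, so coda /ks/ | onset /sr/.
/o…a/ gap (V3→V4): /slgl/; trying suffixes from longest down, /gl/ is the first permitted one, so coda /sl/ | onset /gl/.
/a…a/ gap (V4→V5): cluster /rs/ — the longest permitted-onset suffix is /s/; onset = /s/, preceding coda = /r/.
So the parse is ag.woks.srosl.glar.sajk.
Syllable 2 is /woks/ with coda /ks/, so it is closed.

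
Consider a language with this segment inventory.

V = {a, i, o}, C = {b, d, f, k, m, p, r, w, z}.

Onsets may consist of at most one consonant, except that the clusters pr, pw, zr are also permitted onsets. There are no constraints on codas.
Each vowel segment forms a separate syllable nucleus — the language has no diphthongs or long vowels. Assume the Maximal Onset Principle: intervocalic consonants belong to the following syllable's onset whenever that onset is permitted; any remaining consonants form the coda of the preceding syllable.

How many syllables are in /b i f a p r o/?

Nuclei (vowels): i, a, o → 3 syllables.

3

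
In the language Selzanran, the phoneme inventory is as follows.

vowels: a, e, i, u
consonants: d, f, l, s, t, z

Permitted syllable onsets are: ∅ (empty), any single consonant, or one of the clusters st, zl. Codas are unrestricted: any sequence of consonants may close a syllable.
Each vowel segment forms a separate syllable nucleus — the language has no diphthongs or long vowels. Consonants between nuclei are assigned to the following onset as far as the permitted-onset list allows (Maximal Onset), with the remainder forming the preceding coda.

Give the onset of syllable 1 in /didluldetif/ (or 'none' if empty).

Vowels present: i, u, e, i; each is a nucleus, giving 4 syllables.
Between /i/ (V1) and /u/ (V2): /dl/ — longest licit onset from the right is /l/, leaving /d/ as coda.
Between /u/ (V2) and /e/ (V3): cluster /ld/ — the longest permitted-onset suffix is /d/; onset = /d/, preceding coda = /l/.
Between /e/ (V3) and /i/ (V4): /t/ is a single consonant, so it becomes the next onset.
Syllabification: did.lul.de.tif.
Syllable 1 is /did/: onset /d/, nucleus /i/, coda /d/.

d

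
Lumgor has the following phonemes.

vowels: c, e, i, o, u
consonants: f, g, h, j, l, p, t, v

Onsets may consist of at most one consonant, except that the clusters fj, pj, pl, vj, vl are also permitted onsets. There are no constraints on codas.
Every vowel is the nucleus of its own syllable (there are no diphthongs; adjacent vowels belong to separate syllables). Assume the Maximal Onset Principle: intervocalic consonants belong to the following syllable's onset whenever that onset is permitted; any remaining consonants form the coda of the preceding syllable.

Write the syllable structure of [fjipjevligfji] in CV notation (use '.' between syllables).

The vowels are i, e, i, i — 4 nuclei, so 4 syllables.
V1 /i/ – V2 /e/: /pj/ — entire cluster is a permitted onset → onset /pj/, coda ∅.
V2 /e/ – V3 /i/: /vl/ — entire cluster is a permitted onset → onset /vl/, coda ∅.
V3 /i/ – V4 /i/: /gfj/ — longest licit onset from the right is /fj/, leaving /g/ as coda.
Result: fji.pje.vlig.fji.
Mapping each syllable to C/V: /fji/ → CCV, /pje/ → CCV, /vlig/ → CCVC, /fji/ → CCV.

CCV.CCV.CCVC.CCV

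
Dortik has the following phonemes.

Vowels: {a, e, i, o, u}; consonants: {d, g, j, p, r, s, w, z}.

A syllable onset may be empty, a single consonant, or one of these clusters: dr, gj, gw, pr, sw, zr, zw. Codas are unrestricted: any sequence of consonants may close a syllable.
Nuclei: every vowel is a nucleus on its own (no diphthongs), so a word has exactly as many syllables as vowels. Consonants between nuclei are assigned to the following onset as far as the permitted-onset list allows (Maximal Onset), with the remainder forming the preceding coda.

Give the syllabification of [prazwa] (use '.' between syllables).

pra.zwa

Nuclei (vowels): a, a → 2 syllables.
/a…a/ gap (V1→V2): /zw/ — entire cluster is a permitted onset → onset /zw/, coda ∅.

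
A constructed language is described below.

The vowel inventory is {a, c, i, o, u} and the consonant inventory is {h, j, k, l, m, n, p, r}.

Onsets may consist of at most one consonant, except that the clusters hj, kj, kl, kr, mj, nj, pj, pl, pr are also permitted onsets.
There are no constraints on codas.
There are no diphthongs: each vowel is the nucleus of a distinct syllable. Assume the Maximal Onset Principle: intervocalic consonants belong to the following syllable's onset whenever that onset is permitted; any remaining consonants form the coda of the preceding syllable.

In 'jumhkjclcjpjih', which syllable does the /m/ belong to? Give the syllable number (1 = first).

1

The vowels are u, c, c, i — 4 nuclei, so 4 syllables.
/u…c/ gap (V1→V2): /mhkj/ splits as /mh/ + /kj/ (/kj/ is the longest suffix that is a licit onset).
/c…c/ gap (V2→V3): just /l/ — single C goes to the following onset.
/c…i/ gap (V3→V4): cluster /jpj/ — the longest permitted-onset suffix is /pj/; onset = /pj/, preceding coda = /j/.
Result: jumh.kjc.lcj.pjih.
The /m/ is in the coda of syllable 1 (/jumh/).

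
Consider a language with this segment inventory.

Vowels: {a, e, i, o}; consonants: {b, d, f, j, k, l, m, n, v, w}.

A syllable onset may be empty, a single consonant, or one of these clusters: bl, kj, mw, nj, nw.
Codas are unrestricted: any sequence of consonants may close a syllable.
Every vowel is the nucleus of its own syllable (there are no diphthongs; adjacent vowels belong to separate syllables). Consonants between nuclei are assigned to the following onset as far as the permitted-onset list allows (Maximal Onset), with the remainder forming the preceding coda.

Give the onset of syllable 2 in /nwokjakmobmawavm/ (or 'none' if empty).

kj

The vowels are o, a, o, a, a — 5 nuclei, so 5 syllables.
V1 /o/ – V2 /a/: /kj/ is a licit onset in full, so it all attaches to the next syllable.
V2 /a/ – V3 /o/: /km/ splits as /k/ + /m/ (/m/ is the longest suffix that is a licit onset).
V3 /o/ – V4 /a/: cluster /bm/ — the longest permitted-onset suffix is /m/; onset = /m/, preceding coda = /b/.
V4 /a/ – V5 /a/: /w/ → onset of the next syllable (single consonants are always licit onsets).
So the parse is nwo.kjak.mob.ma.wavm.
Syllable 2 is /kjak/: onset /kj/, nucleus /a/, coda /k/.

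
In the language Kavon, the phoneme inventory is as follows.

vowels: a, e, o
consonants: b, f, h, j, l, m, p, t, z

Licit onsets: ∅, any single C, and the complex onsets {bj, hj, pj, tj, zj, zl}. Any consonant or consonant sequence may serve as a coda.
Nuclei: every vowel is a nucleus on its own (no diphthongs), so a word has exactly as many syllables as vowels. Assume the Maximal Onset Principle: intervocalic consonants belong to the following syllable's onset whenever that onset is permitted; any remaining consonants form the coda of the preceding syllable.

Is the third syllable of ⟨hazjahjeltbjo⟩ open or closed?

closed

Vowels present: a, a, e, o; each is a nucleus, giving 4 syllables.
V1 /a/ – V2 /a/: cluster /zj/ — /zj/ is itself a permitted onset, so the whole cluster goes right; preceding coda = ∅.
V2 /a/ – V3 /e/: cluster /hj/ — /hj/ is itself a permitted onset, so the whole cluster goes right; preceding coda = ∅.
V3 /e/ – V4 /o/: cluster /ltbj/ — the longest permitted-onset suffix is /bj/; onset = /bj/, preceding coda = /lt/.
So the parse is ha.zja.hjelt.bjo.
Syllable 3 is /hjelt/ with coda /lt/, so it is closed.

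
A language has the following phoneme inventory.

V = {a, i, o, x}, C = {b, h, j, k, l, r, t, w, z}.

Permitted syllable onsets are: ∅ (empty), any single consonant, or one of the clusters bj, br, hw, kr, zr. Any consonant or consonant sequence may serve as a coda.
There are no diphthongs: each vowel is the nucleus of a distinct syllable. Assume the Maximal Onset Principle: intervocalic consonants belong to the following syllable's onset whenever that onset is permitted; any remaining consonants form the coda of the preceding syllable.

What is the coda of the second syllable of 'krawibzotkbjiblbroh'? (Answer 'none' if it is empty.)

b

Nuclei (vowels): a, i, o, i, o → 5 syllables.
V1 /a/ – V2 /i/: just /w/ — single C goes to the following onset.
V2 /i/ – V3 /o/: cluster /bz/ — the longest permitted-onset suffix is /z/; onset = /z/, preceding coda = /b/.
V3 /o/ – V4 /i/: /tkbj/ — longest licit onset from the right is /bj/, leaving /tk/ as coda.
V4 /i/ – V5 /o/: /blbr/ splits as /bl/ + /br/ (/br/ is the longest suffix that is a licit onset).
So the parse is kra.wib.zotk.bjibl.broh.
Syllable 2 is /wib/: onset /w/, nucleus /i/, coda /b/.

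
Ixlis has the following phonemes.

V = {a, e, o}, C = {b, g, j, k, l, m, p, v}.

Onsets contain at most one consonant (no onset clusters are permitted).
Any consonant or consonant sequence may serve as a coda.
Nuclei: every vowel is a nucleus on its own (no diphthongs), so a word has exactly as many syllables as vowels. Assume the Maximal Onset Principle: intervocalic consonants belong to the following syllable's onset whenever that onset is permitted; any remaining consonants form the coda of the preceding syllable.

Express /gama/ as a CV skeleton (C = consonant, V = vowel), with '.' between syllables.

The vowels are a, a — 2 nuclei, so 2 syllables.
V1 /a/ – V2 /a/: just /m/ — single C goes to the following onset.
So the parse is ga.ma.
Mapping each syllable to C/V: /ga/ → CV, /ma/ → CV.

CV.CV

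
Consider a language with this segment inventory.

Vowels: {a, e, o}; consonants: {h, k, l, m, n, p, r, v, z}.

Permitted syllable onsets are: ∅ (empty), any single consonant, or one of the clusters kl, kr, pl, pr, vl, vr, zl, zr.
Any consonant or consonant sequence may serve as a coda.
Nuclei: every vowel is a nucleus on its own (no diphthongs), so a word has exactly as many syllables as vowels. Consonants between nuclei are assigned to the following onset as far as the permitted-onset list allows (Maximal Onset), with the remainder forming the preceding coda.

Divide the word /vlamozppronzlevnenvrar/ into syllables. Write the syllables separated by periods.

Vowels present: a, o, o, e, e, a; each is a nucleus, giving 6 syllables.
/a…o/ gap (V1→V2): /m/ → onset of the next syllable (single consonants are always licit onsets).
/o…o/ gap (V2→V3): /zppr/ — longest licit onset from the right is /pr/, leaving /zp/ as coda.
/o…e/ gap (V3→V4): /nzl/ splits as /n/ + /zl/ (/zl/ is the longest suffix that is a licit onset).
/e…e/ gap (V4→V5): /vn/; trying suffixes from longest down, /n/ is the first permitted one, so coda /v/ | onset /n/.
/e…a/ gap (V5→V6): /nvr/ splits as /n/ + /vr/ (/vr/ is the longest suffix that is a licit onset).

vla.mozp.pron.zlev.nen.vrar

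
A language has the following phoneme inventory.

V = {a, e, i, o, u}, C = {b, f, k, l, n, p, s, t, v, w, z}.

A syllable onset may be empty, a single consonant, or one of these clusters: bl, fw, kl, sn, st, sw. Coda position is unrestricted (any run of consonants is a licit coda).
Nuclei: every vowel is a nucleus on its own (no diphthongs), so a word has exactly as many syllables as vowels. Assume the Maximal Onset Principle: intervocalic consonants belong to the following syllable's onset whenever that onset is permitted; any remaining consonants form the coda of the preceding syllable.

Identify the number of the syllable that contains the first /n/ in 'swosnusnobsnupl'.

2

Nuclei (vowels): o, u, o, u → 4 syllables.
/o…u/ gap (V1→V2): cluster /sn/ — /sn/ is itself a permitted onset, so the whole cluster goes right; preceding coda = ∅.
/u…o/ gap (V2→V3): /sn/ — entire cluster is a permitted onset → onset /sn/, coda ∅.
/o…u/ gap (V3→V4): /bsn/ splits as /b/ + /sn/ (/sn/ is the longest suffix that is a licit onset).
So the parse is swo.snu.snob.snupl.
The first /n/ is in the onset of syllable 2 (/snu/).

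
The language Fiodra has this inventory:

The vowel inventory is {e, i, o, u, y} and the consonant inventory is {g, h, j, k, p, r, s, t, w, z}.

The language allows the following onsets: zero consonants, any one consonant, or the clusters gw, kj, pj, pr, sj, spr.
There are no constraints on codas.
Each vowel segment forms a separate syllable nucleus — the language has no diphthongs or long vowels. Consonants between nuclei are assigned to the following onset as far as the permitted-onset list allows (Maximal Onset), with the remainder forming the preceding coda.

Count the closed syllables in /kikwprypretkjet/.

3

Vowels present: i, y, e, e; each is a nucleus, giving 4 syllables.
V1 /i/ – V2 /y/: cluster /kwpr/ — the longest permitted-onset suffix is /pr/; onset = /pr/, preceding coda = /kw/.
V2 /y/ – V3 /e/: /pr/ is a licit onset in full, so it all attaches to the next syllable.
V3 /e/ – V4 /e/: cluster /tkj/ — the longest permitted-onset suffix is /kj/; onset = /kj/, preceding coda = /t/.
Syllabification: kikw.pry.pret.kjet.
Classifying each syllable: /kikw/ (closed), /pry/ (open), /pret/ (closed), /kjet/ (closed).
Closed syllables: 3.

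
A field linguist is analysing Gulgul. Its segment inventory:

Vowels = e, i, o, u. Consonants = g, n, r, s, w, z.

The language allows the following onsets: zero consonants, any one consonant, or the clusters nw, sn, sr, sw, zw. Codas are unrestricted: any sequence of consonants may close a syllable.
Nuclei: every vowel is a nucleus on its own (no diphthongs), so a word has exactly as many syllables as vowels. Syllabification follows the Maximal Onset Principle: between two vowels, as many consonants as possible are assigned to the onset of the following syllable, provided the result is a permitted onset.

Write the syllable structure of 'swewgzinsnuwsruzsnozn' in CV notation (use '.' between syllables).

Vowels present: e, i, u, u, o; each is a nucleus, giving 5 syllables.
V1 /e/ – V2 /i/: /wgz/ — longest licit onset from the right is /z/, leaving /wg/ as coda.
V2 /i/ – V3 /u/: /nsn/ splits as /n/ + /sn/ (/sn/ is the longest suffix that is a licit onset).
V3 /u/ – V4 /u/: /wsr/ splits as /w/ + /sr/ (/sr/ is the longest suffix that is a licit onset).
V4 /u/ – V5 /o/: /zsn/ splits as /z/ + /sn/ (/sn/ is the longest suffix that is a licit onset).
So the parse is swewg.zin.snuw.sruz.snozn.
Mapping each syllable to C/V: /swewg/ → CCVCC, /zin/ → CVC, /snuw/ → CCVC, /sruz/ → CCVC, /snozn/ → CCVCC.

CCVCC.CVC.CCVC.CCVC.CCVCC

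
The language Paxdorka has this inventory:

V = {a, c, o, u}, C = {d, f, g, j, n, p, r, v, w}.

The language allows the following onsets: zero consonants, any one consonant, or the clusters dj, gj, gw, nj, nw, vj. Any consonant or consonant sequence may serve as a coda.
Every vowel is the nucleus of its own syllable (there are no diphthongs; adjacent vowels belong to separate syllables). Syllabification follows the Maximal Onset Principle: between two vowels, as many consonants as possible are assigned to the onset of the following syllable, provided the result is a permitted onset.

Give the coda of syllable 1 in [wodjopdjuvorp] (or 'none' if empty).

Vowels present: o, o, u, o; each is a nucleus, giving 4 syllables.
Between /o/ (V1) and /o/ (V2): /dj/ is a licit onset in full, so it all attaches to the next syllable.
Between /o/ (V2) and /u/ (V3): cluster /pdj/ — the longest permitted-onset suffix is /dj/; onset = /dj/, preceding coda = /p/.
Between /u/ (V3) and /o/ (V4): just /v/ — single C goes to the following onset.
Putting it together: wo.djop.dju.vorp.
Syllable 1 is /wo/: onset /w/, nucleus /o/, coda ∅.

none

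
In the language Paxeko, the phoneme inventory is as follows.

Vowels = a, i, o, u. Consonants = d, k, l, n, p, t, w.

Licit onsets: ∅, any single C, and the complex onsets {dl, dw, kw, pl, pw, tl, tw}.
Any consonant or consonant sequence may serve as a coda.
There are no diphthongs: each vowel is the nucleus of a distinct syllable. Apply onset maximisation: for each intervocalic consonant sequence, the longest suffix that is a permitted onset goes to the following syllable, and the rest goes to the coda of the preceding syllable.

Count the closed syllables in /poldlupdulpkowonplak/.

Nuclei (vowels): o, u, u, o, o, a → 6 syllables.
Between /o/ (V1) and /u/ (V2): /ldl/ splits as /l/ + /dl/ (/dl/ is the longest suffix that is a licit onset).
Between /u/ (V2) and /u/ (V3): /pd/ splits as /p/ + /d/ (/d/ is the longest suffix that is a licit onset).
Between /u/ (V3) and /o/ (V4): /lpk/ — longest licit onset from the right is /k/, leaving /lp/ as coda.
Between /o/ (V4) and /o/ (V5): /w/ is a single consonant, so it becomes the next onset.
Between /o/ (V5) and /a/ (V6): cluster /npl/ — the longest permitted-onset suffix is /pl/; onset = /pl/, preceding coda = /n/.
So the parse is pol.dlup.dulp.ko.won.plak.
Classifying each syllable: /pol/ (closed), /dlup/ (closed), /dulp/ (closed), /ko/ (open), /won/ (closed), /plak/ (closed).
Closed syllables: 5.

5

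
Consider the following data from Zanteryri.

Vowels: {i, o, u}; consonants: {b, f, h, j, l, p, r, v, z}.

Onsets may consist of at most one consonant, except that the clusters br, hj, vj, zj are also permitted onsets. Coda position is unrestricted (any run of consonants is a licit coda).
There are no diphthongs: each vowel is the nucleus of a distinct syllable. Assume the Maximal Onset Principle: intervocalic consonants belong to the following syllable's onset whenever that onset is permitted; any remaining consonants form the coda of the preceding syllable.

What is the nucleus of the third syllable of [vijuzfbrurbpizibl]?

u

Vowels present: i, u, u, i, i; each is a nucleus, giving 5 syllables.
The third nucleus (vowel 3 from the left) is /u/.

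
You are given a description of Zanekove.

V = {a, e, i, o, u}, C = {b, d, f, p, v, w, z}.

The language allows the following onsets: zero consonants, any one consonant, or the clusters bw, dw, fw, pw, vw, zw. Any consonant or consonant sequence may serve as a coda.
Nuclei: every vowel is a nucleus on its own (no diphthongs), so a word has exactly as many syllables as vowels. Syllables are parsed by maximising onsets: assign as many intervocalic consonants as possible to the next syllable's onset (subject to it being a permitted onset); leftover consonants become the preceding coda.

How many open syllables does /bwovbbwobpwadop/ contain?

1

Nuclei (vowels): o, o, a, o → 4 syllables.
σ1/σ2 boundary: /vbbw/; trying suffixes from longest down, /bw/ is the first permitted one, so coda /vb/ | onset /bw/.
σ2/σ3 boundary: /bpw/ — longest licit onset from the right is /pw/, leaving /b/ as coda.
σ3/σ4 boundary: just /d/ — single C goes to the following onset.
Syllabification: bwovb.bwob.pwa.dop.
Classifying each syllable: /bwovb/ (closed), /bwob/ (closed), /pwa/ (open), /dop/ (closed).
Open syllables: 1.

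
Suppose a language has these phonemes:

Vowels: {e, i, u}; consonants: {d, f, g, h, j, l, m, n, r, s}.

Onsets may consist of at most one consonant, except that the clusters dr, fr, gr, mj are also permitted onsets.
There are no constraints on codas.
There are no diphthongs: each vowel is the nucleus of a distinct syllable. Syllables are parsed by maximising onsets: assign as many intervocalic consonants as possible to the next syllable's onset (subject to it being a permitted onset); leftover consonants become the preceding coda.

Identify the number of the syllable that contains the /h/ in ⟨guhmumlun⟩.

1

The vowels are u, u, u — 3 nuclei, so 3 syllables.
/u…u/ gap (V1→V2): /hm/; trying suffixes from longest down, /m/ is the first permitted one, so coda /h/ | onset /m/.
/u…u/ gap (V2→V3): /ml/ — longest licit onset from the right is /l/, leaving /m/ as coda.
Result: guh.mum.lun.
The /h/ is in the coda of syllable 1 (/guh/).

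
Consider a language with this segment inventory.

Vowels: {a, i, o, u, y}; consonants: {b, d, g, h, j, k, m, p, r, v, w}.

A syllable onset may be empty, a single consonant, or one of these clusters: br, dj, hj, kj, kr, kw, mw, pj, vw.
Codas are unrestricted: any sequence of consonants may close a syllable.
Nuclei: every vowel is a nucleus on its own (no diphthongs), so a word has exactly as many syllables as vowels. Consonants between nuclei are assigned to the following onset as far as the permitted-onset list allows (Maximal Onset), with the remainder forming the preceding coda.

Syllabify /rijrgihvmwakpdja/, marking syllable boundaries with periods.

The vowels are i, i, a, a — 4 nuclei, so 4 syllables.
Between /i/ (V1) and /i/ (V2): /jrg/ — longest licit onset from the right is /g/, leaving /jr/ as coda.
Between /i/ (V2) and /a/ (V3): /hvmw/ — longest licit onset from the right is /mw/, leaving /hv/ as coda.
Between /a/ (V3) and /a/ (V4): /kpdj/ splits as /kp/ + /dj/ (/dj/ is the longest suffix that is a licit onset).

rijr.gihv.mwakp.dja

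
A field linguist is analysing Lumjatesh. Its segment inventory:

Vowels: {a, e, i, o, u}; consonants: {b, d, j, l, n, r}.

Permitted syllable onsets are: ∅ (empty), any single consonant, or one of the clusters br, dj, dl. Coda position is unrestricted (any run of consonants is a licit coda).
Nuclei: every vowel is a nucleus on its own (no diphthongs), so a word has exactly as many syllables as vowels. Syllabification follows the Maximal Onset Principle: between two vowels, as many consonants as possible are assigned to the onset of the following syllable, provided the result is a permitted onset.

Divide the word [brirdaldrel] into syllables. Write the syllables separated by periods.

Vowels present: i, a, e; each is a nucleus, giving 3 syllables.
/i…a/ gap (V1→V2): cluster /rd/ — the longest permitted-onset suffix is /d/; onset = /d/, preceding coda = /r/.
/a…e/ gap (V2→V3): cluster /ldr/ — the longest permitted-onset suffix is /r/; onset = /r/, preceding coda = /ld/.

brir.dald.rel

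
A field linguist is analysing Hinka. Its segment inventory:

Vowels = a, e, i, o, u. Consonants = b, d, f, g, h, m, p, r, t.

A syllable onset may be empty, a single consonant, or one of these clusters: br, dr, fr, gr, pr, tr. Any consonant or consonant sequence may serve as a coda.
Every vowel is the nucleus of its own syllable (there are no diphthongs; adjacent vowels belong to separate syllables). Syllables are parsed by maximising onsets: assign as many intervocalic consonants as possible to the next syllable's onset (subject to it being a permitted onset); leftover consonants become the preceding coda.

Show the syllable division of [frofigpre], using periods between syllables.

fro.fig.pre

Nuclei (vowels): o, i, e → 3 syllables.
Between /o/ (V1) and /i/ (V2): /f/ is a single consonant, so it becomes the next onset.
Between /i/ (V2) and /e/ (V3): /gpr/; trying suffixes from longest down, /pr/ is the first permitted one, so coda /g/ | onset /pr/.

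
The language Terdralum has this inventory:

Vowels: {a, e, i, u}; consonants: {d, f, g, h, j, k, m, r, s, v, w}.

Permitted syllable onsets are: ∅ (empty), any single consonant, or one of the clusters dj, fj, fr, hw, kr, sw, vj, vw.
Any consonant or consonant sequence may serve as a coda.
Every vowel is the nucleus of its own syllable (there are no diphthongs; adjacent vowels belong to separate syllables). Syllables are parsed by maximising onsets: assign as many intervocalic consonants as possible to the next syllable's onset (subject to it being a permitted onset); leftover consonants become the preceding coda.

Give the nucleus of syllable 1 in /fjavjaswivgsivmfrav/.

a

The vowels are a, a, i, i, a — 5 nuclei, so 5 syllables.
The first nucleus (vowel 1 from the left) is /a/.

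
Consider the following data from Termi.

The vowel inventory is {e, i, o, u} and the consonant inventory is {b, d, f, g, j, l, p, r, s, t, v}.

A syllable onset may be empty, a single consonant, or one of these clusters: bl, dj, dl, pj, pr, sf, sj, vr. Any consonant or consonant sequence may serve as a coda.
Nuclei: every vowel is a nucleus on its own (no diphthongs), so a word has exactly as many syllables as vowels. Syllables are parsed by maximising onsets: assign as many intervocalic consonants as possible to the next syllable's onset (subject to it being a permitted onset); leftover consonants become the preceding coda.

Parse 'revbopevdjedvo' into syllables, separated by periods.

The vowels are e, o, e, e, o — 5 nuclei, so 5 syllables.
Between /e/ (V1) and /o/ (V2): cluster /vb/ — the longest permitted-onset suffix is /b/; onset = /b/, preceding coda = /v/.
Between /o/ (V2) and /e/ (V3): /p/ → onset of the next syllable (single consonants are always licit onsets).
Between /e/ (V3) and /e/ (V4): cluster /vdj/ — the longest permitted-onset suffix is /dj/; onset = /dj/, preceding coda = /v/.
Between /e/ (V4) and /o/ (V5): cluster /dv/ — the longest permitted-onset suffix is /v/; onset = /v/, preceding coda = /d/.

rev.bo.pev.djed.vo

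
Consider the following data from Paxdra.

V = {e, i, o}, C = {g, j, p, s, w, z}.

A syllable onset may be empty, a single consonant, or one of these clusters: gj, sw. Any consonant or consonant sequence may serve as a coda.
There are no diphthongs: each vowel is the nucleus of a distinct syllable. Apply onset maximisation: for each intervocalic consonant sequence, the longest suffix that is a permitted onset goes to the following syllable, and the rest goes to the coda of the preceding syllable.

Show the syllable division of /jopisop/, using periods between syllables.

Nuclei (vowels): o, i, o → 3 syllables.
V1 /o/ – V2 /i/: /p/ → onset of the next syllable (single consonants are always licit onsets).
V2 /i/ – V3 /o/: just /s/ — single C goes to the following onset.

jo.pi.sop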